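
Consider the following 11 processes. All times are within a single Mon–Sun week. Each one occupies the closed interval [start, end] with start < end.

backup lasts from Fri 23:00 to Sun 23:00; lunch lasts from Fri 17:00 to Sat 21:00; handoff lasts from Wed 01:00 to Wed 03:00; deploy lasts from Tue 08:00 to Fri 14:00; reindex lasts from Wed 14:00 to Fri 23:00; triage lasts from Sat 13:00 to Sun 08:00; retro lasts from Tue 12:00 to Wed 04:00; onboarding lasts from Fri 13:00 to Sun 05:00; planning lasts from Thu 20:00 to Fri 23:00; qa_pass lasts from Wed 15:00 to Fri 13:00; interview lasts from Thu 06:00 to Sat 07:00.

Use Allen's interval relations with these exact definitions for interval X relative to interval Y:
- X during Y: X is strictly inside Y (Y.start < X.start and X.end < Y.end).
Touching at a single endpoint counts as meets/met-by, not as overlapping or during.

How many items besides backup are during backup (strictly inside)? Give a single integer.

1

Target backup = [Fri 23:00, Sun 23:00].
deploy [Tue 08:00, Fri 14:00] → before → no.
handoff [Wed 01:00, Wed 03:00] → before → no.
interview [Thu 06:00, Sat 07:00] → overlaps → no.
lunch [Fri 17:00, Sat 21:00] → overlaps → no.
onboarding [Fri 13:00, Sun 05:00] → overlaps → no.
planning [Thu 20:00, Fri 23:00] → meets → no.
qa_pass [Wed 15:00, Fri 13:00] → before → no.
reindex [Wed 14:00, Fri 23:00] → meets → no.
retro [Tue 12:00, Wed 04:00] → before → no.
triage [Sat 13:00, Sun 08:00] → during → counts.
Total: 1.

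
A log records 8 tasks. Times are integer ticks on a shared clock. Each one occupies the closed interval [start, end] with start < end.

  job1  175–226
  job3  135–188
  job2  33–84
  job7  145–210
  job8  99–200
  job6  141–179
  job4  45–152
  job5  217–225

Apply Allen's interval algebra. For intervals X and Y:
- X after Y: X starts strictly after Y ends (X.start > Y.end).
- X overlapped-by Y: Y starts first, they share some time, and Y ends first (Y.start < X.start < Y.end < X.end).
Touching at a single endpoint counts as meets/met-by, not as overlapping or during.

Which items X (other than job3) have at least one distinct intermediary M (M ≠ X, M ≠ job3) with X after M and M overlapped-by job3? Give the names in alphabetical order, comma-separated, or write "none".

Target job3 = [135, 188].
Intermediaries M with M overlapped-by job3: job1, job7.
Via job1 — items with X after job1: none.
Via job7 — items with X after job7: job5.
Union: job5.

job5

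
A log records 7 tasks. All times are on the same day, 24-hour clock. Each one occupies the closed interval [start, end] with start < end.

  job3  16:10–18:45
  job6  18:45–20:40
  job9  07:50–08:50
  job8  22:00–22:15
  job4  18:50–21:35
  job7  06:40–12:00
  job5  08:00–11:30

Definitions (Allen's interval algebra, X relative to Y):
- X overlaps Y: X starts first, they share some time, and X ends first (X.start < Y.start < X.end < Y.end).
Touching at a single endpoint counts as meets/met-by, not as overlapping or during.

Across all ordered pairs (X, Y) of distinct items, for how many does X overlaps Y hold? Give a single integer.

Checking all 42 ordered pairs for relation 'overlaps'; matching pairs in alphabetical order:
(job6, job4): job6 overlaps job4 ✓
(job9, job5): job9 overlaps job5 ✓
Count: 2.

2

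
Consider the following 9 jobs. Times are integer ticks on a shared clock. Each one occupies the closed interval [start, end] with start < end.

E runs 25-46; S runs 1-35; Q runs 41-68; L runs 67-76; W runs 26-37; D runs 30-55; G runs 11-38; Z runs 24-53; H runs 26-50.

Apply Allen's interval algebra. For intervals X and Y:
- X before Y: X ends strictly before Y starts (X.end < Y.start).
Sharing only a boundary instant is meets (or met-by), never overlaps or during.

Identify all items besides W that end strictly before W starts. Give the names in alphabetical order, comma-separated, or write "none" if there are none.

none

Target W = [26, 37].
D [30, 55] → overlapped-by → no.
E [25, 46] → contains → no.
G [11, 38] → contains → no.
H [26, 50] → started-by → no.
L [67, 76] → after → no.
Q [41, 68] → after → no.
S [1, 35] → overlaps → no.
Z [24, 53] → contains → no.
Result: none.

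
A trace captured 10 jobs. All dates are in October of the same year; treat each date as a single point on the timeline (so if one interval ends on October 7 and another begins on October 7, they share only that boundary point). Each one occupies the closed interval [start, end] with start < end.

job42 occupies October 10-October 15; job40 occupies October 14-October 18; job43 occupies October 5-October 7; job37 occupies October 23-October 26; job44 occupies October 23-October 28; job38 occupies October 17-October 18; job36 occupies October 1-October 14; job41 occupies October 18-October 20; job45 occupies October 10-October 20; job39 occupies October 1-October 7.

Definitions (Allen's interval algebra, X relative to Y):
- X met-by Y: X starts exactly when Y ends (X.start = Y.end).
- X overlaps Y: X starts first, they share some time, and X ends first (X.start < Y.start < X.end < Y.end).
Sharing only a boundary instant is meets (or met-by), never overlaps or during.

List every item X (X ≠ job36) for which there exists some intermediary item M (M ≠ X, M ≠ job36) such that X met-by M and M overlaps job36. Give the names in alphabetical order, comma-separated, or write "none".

Target job36 = [October 1, October 14].
Intermediaries M with M overlaps job36: none.
Union: none.

none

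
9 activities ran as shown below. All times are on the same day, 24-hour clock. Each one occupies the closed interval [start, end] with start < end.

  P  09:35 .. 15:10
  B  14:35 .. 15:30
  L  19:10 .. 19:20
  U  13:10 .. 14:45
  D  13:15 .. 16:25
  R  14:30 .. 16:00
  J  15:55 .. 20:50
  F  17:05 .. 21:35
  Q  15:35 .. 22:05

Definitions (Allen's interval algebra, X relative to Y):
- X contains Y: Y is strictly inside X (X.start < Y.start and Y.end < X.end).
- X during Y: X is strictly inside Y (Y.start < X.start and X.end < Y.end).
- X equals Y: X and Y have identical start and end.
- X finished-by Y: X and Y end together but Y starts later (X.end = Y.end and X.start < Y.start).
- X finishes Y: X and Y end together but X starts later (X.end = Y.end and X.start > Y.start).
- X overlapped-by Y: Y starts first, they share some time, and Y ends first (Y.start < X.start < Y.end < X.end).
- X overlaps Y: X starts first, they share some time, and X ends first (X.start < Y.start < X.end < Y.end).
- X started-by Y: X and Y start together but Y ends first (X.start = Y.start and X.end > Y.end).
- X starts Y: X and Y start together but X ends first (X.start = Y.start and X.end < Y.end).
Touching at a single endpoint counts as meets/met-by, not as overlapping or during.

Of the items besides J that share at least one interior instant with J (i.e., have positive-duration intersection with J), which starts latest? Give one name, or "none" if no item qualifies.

Target J = [15:55, 20:50].
B [14:35, 15:30] → before → excluded.
D [13:15, 16:25] → overlaps → candidate.
F [17:05, 21:35] → overlapped-by → candidate.
L [19:10, 19:20] → during → candidate.
P [09:35, 15:10] → before → excluded.
Q [15:35, 22:05] → contains → candidate.
R [14:30, 16:00] → overlaps → candidate.
U [13:10, 14:45] → before → excluded.
Among candidates, latest start is 19:10 → L.

L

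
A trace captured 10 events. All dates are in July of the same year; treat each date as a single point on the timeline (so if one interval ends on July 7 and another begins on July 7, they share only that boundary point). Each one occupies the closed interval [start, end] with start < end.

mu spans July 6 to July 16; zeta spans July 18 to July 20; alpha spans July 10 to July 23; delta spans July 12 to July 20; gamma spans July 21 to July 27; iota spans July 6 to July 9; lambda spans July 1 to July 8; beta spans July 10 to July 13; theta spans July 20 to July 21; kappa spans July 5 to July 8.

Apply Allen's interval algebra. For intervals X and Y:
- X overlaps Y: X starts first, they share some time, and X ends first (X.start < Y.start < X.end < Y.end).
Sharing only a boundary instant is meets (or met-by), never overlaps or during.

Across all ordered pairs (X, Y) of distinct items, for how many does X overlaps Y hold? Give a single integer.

Checking all 90 ordered pairs for relation 'overlaps'; matching pairs in alphabetical order:
(alpha, gamma): alpha overlaps gamma ✓
(beta, delta): beta overlaps delta ✓
(kappa, iota): kappa overlaps iota ✓
(kappa, mu): kappa overlaps mu ✓
(lambda, iota): lambda overlaps iota ✓
(lambda, mu): lambda overlaps mu ✓
(mu, alpha): mu overlaps alpha ✓
(mu, delta): mu overlaps delta ✓
Count: 8.

8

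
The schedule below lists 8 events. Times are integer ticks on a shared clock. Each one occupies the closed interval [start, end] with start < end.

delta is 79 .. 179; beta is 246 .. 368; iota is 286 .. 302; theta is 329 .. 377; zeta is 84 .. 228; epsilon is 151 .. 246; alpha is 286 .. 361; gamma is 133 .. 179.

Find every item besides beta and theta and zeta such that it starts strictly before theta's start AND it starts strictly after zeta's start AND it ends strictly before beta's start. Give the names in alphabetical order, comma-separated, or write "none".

Conditions: its start is strictly before theta's start (X.start < 329) AND its start is strictly after zeta's start (X.start > 84) AND its end is strictly before beta's start (X.end < 246).
alpha: start 286 < 329? ✓; start 286 > 84? ✓; end 361 < 246? ✗ → no.
delta: start 79 < 329? ✓; start 79 > 84? ✗; end 179 < 246? ✓ → no.
epsilon: start 151 < 329? ✓; start 151 > 84? ✓; end 246 < 246? ✗ → no.
gamma: start 133 < 329? ✓; start 133 > 84? ✓; end 179 < 246? ✓ → yes.
iota: start 286 < 329? ✓; start 286 > 84? ✓; end 302 < 246? ✗ → no.
Result: gamma.

gamma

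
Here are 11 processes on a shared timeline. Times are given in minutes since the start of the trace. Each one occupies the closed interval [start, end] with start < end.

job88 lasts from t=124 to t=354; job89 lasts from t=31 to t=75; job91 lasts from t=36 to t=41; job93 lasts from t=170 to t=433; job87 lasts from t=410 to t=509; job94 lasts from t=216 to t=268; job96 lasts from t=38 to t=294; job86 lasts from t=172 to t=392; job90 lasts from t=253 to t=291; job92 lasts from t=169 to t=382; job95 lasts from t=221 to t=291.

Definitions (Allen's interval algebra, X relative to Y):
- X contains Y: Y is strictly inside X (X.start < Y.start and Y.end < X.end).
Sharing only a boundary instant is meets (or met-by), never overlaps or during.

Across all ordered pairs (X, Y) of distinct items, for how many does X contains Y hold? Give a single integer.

17

Checking all 110 ordered pairs for relation 'contains'; matching pairs in alphabetical order:
(job86, job90): job86 contains job90 ✓
(job86, job94): job86 contains job94 ✓
(job86, job95): job86 contains job95 ✓
(job88, job90): job88 contains job90 ✓
(job88, job94): job88 contains job94 ✓
(job88, job95): job88 contains job95 ✓
(job89, job91): job89 contains job91 ✓
(job92, job90): job92 contains job90 ✓
(job92, job94): job92 contains job94 ✓
(job92, job95): job92 contains job95 ✓
(job93, job86): job93 contains job86 ✓
(job93, job90): job93 contains job90 ✓
(job93, job94): job93 contains job94 ✓
(job93, job95): job93 contains job95 ✓
(job96, job90): job96 contains job90 ✓
(job96, job94): job96 contains job94 ✓
(job96, job95): job96 contains job95 ✓
Count: 17.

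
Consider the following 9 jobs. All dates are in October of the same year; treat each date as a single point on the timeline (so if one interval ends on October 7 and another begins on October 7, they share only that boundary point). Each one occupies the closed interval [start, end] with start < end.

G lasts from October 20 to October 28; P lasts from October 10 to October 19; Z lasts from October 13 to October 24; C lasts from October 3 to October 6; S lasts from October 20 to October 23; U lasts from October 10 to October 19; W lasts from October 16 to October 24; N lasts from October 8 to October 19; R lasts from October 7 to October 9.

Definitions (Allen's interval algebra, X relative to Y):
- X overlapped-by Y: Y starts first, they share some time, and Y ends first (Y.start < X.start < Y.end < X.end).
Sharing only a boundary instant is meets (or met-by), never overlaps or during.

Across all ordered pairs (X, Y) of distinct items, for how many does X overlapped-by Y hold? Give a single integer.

9

Checking all 72 ordered pairs for relation 'overlapped-by'; matching pairs in alphabetical order:
(G, W): G overlapped-by W ✓
(G, Z): G overlapped-by Z ✓
(N, R): N overlapped-by R ✓
(W, N): W overlapped-by N ✓
(W, P): W overlapped-by P ✓
(W, U): W overlapped-by U ✓
(Z, N): Z overlapped-by N ✓
(Z, P): Z overlapped-by P ✓
(Z, U): Z overlapped-by U ✓
Count: 9.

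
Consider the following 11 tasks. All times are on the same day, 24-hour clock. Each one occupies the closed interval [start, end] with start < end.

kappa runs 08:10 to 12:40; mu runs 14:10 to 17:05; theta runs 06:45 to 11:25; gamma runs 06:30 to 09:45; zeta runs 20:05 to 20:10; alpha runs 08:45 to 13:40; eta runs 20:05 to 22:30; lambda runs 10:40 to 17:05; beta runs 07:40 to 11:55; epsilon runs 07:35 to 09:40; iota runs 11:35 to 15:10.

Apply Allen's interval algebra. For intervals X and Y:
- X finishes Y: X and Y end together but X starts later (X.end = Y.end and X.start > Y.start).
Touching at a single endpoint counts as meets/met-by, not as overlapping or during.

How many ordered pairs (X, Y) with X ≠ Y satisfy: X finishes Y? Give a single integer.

Checking all 110 ordered pairs for relation 'finishes'; matching pairs in alphabetical order:
(mu, lambda): mu finishes lambda ✓
Count: 1.

1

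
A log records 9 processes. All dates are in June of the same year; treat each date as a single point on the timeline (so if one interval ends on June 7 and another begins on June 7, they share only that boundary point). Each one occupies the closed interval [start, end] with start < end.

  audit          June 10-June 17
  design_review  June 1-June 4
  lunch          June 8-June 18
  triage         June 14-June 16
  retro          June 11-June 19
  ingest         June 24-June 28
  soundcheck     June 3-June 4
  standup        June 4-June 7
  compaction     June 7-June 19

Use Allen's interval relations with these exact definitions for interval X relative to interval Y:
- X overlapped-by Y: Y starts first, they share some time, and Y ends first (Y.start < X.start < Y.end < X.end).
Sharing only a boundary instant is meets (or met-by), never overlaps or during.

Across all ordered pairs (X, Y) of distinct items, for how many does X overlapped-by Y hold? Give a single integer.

Checking all 72 ordered pairs for relation 'overlapped-by'; matching pairs in alphabetical order:
(retro, audit): retro overlapped-by audit ✓
(retro, lunch): retro overlapped-by lunch ✓
Count: 2.

2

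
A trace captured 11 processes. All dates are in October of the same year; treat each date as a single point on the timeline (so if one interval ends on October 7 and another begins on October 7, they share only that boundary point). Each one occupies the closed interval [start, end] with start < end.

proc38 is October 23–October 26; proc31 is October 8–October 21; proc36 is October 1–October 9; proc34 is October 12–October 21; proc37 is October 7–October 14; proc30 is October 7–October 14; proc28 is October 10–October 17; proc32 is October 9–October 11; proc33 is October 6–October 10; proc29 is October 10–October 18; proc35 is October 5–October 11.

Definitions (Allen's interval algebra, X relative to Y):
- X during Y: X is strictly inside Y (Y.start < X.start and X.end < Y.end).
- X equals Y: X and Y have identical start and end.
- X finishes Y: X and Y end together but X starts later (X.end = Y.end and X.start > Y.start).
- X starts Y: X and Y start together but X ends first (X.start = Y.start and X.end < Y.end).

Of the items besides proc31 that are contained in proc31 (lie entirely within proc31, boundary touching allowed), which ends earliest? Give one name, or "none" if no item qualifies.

proc32

Target proc31 = [October 8, October 21].
proc28 [October 10, October 17] → during → candidate.
proc29 [October 10, October 18] → during → candidate.
proc30 [October 7, October 14] → overlaps → excluded.
proc32 [October 9, October 11] → during → candidate.
proc33 [October 6, October 10] → overlaps → excluded.
proc34 [October 12, October 21] → finishes → candidate.
proc35 [October 5, October 11] → overlaps → excluded.
proc36 [October 1, October 9] → overlaps → excluded.
proc37 [October 7, October 14] → overlaps → excluded.
proc38 [October 23, October 26] → after → excluded.
Among candidates, earliest end is October 11 → proc32.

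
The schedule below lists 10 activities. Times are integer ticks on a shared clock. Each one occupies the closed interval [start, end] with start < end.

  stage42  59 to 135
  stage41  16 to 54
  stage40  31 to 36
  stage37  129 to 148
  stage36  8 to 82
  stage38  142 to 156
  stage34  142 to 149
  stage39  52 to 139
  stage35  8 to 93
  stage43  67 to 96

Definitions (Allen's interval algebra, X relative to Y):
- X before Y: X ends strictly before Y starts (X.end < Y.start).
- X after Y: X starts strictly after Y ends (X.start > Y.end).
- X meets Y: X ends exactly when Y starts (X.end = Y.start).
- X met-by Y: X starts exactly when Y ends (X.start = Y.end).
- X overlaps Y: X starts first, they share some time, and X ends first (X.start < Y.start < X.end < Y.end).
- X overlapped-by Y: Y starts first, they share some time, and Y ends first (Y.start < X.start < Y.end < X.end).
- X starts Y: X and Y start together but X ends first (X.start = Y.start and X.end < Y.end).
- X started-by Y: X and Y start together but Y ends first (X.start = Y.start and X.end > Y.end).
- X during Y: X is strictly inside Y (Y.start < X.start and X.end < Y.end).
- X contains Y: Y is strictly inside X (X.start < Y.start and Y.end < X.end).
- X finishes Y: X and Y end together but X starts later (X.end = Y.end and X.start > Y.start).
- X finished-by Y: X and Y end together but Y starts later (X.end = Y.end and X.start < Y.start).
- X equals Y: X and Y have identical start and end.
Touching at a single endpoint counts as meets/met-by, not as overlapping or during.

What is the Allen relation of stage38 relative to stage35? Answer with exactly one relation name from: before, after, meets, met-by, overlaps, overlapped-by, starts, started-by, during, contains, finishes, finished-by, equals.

stage38 = [142, 156]; stage35 = [8, 93].
Compare endpoints: stage38.start > stage35.start, stage38.start > stage35.end, stage38.end > stage35.start, stage38.end > stage35.end.
That pattern is 'after'.

after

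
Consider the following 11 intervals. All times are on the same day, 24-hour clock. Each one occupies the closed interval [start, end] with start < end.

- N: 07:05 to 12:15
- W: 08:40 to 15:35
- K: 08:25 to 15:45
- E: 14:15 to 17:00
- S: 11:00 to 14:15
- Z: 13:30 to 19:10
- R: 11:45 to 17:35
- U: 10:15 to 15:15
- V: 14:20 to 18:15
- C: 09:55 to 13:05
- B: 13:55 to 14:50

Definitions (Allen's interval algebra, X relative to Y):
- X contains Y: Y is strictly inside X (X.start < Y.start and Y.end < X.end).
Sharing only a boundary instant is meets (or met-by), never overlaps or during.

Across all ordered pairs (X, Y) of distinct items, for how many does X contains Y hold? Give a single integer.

Checking all 110 ordered pairs for relation 'contains'; matching pairs in alphabetical order:
(K, B): K contains B ✓
(K, C): K contains C ✓
(K, S): K contains S ✓
(K, U): K contains U ✓
(K, W): K contains W ✓
(R, B): R contains B ✓
(R, E): R contains E ✓
(U, B): U contains B ✓
(U, S): U contains S ✓
(W, B): W contains B ✓
(W, C): W contains C ✓
(W, S): W contains S ✓
(W, U): W contains U ✓
(Z, B): Z contains B ✓
(Z, E): Z contains E ✓
(Z, V): Z contains V ✓
Count: 16.

16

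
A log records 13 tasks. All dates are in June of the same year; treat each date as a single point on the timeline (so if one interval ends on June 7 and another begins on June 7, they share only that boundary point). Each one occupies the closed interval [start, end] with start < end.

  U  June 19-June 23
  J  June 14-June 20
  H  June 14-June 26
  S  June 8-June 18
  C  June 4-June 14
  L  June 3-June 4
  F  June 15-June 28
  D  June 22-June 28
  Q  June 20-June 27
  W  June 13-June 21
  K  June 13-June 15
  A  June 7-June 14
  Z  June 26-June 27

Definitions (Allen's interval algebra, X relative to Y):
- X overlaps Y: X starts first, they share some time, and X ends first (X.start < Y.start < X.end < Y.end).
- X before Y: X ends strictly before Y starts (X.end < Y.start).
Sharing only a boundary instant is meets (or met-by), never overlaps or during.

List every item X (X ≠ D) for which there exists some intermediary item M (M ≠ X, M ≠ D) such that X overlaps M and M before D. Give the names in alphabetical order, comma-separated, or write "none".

Target D = [June 22, June 28].
Intermediaries M with M before D: A, C, J, K, L, S, W.
Via A — items with X overlaps A: none.
Via C — items with X overlaps C: none.
Via J — items with X overlaps J: K, S.
Via K — items with X overlaps K: A, C.
Via L — items with X overlaps L: none.
Via S — items with X overlaps S: A, C.
Via W — items with X overlaps W: A, C, S.
Union: A, C, K, S.

A, C, K, S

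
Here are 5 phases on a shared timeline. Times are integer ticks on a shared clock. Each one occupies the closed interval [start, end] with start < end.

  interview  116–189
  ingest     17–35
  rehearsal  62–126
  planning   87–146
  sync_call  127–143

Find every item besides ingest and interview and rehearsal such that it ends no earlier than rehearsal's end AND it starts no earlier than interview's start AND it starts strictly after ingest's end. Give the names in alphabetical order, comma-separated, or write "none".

sync_call

Conditions: its end is no earlier than rehearsal's end (X.end >= 126) AND its start is no earlier than interview's start (X.start >= 116) AND its start is strictly after ingest's end (X.start > 35).
planning: end 146 >= 126? ✓; start 87 >= 116? ✗; start 87 > 35? ✓ → no.
sync_call: end 143 >= 126? ✓; start 127 >= 116? ✓; start 127 > 35? ✓ → yes.
Result: sync_call.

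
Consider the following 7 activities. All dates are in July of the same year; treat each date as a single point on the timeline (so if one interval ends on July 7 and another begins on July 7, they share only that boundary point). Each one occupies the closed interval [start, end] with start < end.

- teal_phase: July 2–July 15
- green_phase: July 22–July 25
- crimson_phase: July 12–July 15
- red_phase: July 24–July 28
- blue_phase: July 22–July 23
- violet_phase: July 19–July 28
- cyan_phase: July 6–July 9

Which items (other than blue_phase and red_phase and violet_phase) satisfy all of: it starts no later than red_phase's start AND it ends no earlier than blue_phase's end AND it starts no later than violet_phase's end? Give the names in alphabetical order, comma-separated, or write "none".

green_phase

Conditions: its start is no later than red_phase's start (X.start <= July 24) AND its end is no earlier than blue_phase's end (X.end >= July 23) AND its start is no later than violet_phase's end (X.start <= July 28).
crimson_phase: start July 12 <= July 24? ✓; end July 15 >= July 23? ✗; start July 12 <= July 28? ✓ → no.
cyan_phase: start July 6 <= July 24? ✓; end July 9 >= July 23? ✗; start July 6 <= July 28? ✓ → no.
green_phase: start July 22 <= July 24? ✓; end July 25 >= July 23? ✓; start July 22 <= July 28? ✓ → yes.
teal_phase: start July 2 <= July 24? ✓; end July 15 >= July 23? ✗; start July 2 <= July 28? ✓ → no.
Result: green_phase.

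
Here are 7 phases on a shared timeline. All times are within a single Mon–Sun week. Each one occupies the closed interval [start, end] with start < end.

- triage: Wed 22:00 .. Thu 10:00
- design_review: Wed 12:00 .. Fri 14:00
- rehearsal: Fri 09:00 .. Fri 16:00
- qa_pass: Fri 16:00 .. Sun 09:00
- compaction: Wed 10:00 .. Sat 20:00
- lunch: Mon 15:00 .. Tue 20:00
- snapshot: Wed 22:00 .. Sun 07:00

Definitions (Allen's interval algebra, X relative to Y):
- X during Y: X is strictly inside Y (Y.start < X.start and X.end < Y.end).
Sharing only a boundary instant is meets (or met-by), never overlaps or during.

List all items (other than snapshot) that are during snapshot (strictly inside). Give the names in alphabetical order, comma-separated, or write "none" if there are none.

rehearsal

Target snapshot = [Wed 22:00, Sun 07:00].
compaction [Wed 10:00, Sat 20:00] → overlaps → no.
design_review [Wed 12:00, Fri 14:00] → overlaps → no.
lunch [Mon 15:00, Tue 20:00] → before → no.
qa_pass [Fri 16:00, Sun 09:00] → overlapped-by → no.
rehearsal [Fri 09:00, Fri 16:00] → during → yes.
triage [Wed 22:00, Thu 10:00] → starts → no.
Result: rehearsal.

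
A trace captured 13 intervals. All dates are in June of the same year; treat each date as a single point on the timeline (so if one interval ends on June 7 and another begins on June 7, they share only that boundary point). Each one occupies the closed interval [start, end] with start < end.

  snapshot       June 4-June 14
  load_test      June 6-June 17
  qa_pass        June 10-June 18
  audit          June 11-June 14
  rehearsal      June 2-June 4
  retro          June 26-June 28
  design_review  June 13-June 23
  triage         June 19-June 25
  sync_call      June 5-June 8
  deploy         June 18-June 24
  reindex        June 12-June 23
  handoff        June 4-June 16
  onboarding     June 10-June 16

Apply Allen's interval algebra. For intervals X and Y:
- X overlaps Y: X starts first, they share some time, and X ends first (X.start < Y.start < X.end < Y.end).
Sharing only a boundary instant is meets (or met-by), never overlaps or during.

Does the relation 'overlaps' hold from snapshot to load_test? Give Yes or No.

Yes

snapshot = [June 4, June 14], load_test = [June 6, June 17].
Actual relation of snapshot to load_test: overlaps.
Asked whether 'overlaps' holds → Yes.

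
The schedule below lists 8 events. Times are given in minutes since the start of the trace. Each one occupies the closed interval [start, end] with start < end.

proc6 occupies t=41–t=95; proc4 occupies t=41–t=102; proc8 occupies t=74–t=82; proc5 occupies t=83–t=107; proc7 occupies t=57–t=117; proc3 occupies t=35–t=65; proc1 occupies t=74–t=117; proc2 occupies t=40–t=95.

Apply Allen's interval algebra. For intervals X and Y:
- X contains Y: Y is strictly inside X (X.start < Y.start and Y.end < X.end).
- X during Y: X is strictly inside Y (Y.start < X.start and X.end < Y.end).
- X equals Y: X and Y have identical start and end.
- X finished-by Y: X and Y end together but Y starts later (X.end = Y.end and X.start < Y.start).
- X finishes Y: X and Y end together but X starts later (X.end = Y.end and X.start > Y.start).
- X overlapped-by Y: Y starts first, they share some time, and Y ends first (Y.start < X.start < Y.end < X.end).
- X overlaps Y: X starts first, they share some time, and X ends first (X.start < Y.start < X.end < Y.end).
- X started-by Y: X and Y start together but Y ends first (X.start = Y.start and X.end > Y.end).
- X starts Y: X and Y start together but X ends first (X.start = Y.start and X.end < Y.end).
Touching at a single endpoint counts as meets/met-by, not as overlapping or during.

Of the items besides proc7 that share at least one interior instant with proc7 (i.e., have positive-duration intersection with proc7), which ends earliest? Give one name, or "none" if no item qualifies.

proc3

Target proc7 = [t=57, t=117].
proc1 [t=74, t=117] → finishes → candidate.
proc2 [t=40, t=95] → overlaps → candidate.
proc3 [t=35, t=65] → overlaps → candidate.
proc4 [t=41, t=102] → overlaps → candidate.
proc5 [t=83, t=107] → during → candidate.
proc6 [t=41, t=95] → overlaps → candidate.
proc8 [t=74, t=82] → during → candidate.
Among candidates, earliest end is t=65 → proc3.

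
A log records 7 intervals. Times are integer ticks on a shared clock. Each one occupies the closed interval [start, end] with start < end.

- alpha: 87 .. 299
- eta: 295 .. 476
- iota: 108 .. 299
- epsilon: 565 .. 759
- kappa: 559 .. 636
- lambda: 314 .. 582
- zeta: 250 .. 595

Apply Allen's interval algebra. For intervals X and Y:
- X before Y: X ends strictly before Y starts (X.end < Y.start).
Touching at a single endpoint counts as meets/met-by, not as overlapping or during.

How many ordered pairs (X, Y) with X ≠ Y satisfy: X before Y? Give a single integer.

Checking all 42 ordered pairs for relation 'before'; matching pairs in alphabetical order:
(alpha, epsilon): alpha before epsilon ✓
(alpha, kappa): alpha before kappa ✓
(alpha, lambda): alpha before lambda ✓
(eta, epsilon): eta before epsilon ✓
(eta, kappa): eta before kappa ✓
(iota, epsilon): iota before epsilon ✓
(iota, kappa): iota before kappa ✓
(iota, lambda): iota before lambda ✓
Count: 8.

8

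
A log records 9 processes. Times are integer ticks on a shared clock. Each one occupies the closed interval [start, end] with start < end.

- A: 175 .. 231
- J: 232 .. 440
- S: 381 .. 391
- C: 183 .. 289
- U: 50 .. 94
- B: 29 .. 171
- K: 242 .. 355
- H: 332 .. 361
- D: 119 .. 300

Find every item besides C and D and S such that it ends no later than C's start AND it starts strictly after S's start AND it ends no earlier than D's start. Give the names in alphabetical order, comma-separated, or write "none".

Conditions: its end is no later than C's start (X.end <= 183) AND its start is strictly after S's start (X.start > 381) AND its end is no earlier than D's start (X.end >= 119).
A: end 231 <= 183? ✗; start 175 > 381? ✗; end 231 >= 119? ✓ → no.
B: end 171 <= 183? ✓; start 29 > 381? ✗; end 171 >= 119? ✓ → no.
H: end 361 <= 183? ✗; start 332 > 381? ✗; end 361 >= 119? ✓ → no.
J: end 440 <= 183? ✗; start 232 > 381? ✗; end 440 >= 119? ✓ → no.
K: end 355 <= 183? ✗; start 242 > 381? ✗; end 355 >= 119? ✓ → no.
U: end 94 <= 183? ✓; start 50 > 381? ✗; end 94 >= 119? ✗ → no.
Result: none.

none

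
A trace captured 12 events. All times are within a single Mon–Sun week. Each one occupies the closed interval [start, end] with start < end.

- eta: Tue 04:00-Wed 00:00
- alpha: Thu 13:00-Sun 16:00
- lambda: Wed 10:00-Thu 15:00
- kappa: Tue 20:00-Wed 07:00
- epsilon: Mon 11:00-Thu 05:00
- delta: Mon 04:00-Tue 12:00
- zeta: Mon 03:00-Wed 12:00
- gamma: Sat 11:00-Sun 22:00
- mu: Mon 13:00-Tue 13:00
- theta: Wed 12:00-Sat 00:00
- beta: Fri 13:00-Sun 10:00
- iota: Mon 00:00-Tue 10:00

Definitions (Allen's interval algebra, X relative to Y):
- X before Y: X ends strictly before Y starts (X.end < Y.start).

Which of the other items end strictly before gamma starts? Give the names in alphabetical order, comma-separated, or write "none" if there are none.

Target gamma = [Sat 11:00, Sun 22:00].
alpha [Thu 13:00, Sun 16:00] → overlaps → no.
beta [Fri 13:00, Sun 10:00] → overlaps → no.
delta [Mon 04:00, Tue 12:00] → before → yes.
epsilon [Mon 11:00, Thu 05:00] → before → yes.
eta [Tue 04:00, Wed 00:00] → before → yes.
iota [Mon 00:00, Tue 10:00] → before → yes.
kappa [Tue 20:00, Wed 07:00] → before → yes.
lambda [Wed 10:00, Thu 15:00] → before → yes.
mu [Mon 13:00, Tue 13:00] → before → yes.
theta [Wed 12:00, Sat 00:00] → before → yes.
zeta [Mon 03:00, Wed 12:00] → before → yes.
Result: delta, epsilon, eta, iota, kappa, lambda, mu, theta, zeta.

delta, epsilon, eta, iota, kappa, lambda, mu, theta, zeta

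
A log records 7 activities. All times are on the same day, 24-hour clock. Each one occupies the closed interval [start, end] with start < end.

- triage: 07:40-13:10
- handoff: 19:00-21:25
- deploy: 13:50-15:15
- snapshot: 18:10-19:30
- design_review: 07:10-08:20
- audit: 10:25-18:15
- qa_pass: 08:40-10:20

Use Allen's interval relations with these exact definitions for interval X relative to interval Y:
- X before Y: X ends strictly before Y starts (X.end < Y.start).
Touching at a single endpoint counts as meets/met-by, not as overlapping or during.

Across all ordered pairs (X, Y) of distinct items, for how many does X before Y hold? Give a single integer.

15

Checking all 42 ordered pairs for relation 'before'; matching pairs in alphabetical order:
(audit, handoff): audit before handoff ✓
(deploy, handoff): deploy before handoff ✓
(deploy, snapshot): deploy before snapshot ✓
(design_review, audit): design_review before audit ✓
(design_review, deploy): design_review before deploy ✓
(design_review, handoff): design_review before handoff ✓
(design_review, qa_pass): design_review before qa_pass ✓
(design_review, snapshot): design_review before snapshot ✓
(qa_pass, audit): qa_pass before audit ✓
(qa_pass, deploy): qa_pass before deploy ✓
(qa_pass, handoff): qa_pass before handoff ✓
(qa_pass, snapshot): qa_pass before snapshot ✓
(triage, deploy): triage before deploy ✓
(triage, handoff): triage before handoff ✓
(triage, snapshot): triage before snapshot ✓
Count: 15.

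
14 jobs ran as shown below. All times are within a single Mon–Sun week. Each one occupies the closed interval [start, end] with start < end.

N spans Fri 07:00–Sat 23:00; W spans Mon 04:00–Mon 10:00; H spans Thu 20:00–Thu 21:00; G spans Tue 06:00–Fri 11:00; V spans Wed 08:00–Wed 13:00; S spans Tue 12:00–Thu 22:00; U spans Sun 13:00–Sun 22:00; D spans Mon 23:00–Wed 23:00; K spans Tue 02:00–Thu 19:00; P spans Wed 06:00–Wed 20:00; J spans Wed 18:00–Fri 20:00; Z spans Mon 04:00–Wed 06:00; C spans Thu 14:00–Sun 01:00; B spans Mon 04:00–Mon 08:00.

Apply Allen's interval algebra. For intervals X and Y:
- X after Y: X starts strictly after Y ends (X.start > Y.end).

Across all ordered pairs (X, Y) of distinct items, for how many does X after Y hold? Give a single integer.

Checking all 182 ordered pairs for relation 'after'; matching pairs in alphabetical order:
(C, B): C after B ✓
(C, D): C after D ✓
(C, P): C after P ✓
(C, V): C after V ✓
(C, W): C after W ✓
(C, Z): C after Z ✓
(D, B): D after B ✓
(D, W): D after W ✓
(G, B): G after B ✓
(G, W): G after W ✓
(H, B): H after B ✓
(H, D): H after D ✓
(H, K): H after K ✓
(H, P): H after P ✓
(H, V): H after V ✓
(H, W): H after W ✓
(H, Z): H after Z ✓
(J, B): J after B ✓
(J, V): J after V ✓
(J, W): J after W ✓
(J, Z): J after Z ✓
(K, B): K after B ✓
(K, W): K after W ✓
(N, B): N after B ✓
... plus 28 further pairs not listed.
Count: 52.

52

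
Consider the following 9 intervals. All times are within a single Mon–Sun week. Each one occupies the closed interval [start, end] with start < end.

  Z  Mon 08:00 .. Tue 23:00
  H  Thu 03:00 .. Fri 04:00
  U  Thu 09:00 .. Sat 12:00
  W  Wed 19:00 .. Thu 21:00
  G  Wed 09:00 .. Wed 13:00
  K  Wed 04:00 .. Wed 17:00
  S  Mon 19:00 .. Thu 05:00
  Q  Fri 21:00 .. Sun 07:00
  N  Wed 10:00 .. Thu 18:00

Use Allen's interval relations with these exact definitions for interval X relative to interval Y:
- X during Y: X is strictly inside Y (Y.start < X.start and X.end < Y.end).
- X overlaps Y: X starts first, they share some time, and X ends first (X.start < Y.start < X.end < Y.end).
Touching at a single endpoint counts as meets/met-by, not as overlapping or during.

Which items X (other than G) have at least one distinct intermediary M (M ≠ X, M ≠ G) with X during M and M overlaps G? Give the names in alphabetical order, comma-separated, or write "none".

none

Target G = [Wed 09:00, Wed 13:00].
Intermediaries M with M overlaps G: none.
Union: none.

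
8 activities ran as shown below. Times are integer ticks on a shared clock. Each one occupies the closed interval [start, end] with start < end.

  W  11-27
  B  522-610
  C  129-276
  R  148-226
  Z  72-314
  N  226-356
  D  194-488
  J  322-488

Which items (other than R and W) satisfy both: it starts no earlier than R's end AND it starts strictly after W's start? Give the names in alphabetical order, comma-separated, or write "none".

B, J, N

Conditions: its start is no earlier than R's end (X.start >= 226) AND its start is strictly after W's start (X.start > 11).
B: start 522 >= 226? ✓; start 522 > 11? ✓ → yes.
C: start 129 >= 226? ✗; start 129 > 11? ✓ → no.
D: start 194 >= 226? ✗; start 194 > 11? ✓ → no.
J: start 322 >= 226? ✓; start 322 > 11? ✓ → yes.
N: start 226 >= 226? ✓; start 226 > 11? ✓ → yes.
Z: start 72 >= 226? ✗; start 72 > 11? ✓ → no.
Result: B, J, N.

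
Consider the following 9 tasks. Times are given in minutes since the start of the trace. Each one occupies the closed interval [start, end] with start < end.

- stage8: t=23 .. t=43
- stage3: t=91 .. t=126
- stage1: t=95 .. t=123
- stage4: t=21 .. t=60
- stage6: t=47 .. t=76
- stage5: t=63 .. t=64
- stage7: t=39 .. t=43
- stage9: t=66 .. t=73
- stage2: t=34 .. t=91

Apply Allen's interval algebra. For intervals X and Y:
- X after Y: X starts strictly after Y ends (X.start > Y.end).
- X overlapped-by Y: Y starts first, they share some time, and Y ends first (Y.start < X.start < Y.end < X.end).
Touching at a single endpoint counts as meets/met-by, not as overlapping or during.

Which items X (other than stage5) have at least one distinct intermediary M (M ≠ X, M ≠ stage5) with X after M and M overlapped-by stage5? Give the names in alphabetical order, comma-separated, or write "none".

Target stage5 = [t=63, t=64].
Intermediaries M with M overlapped-by stage5: none.
Union: none.

none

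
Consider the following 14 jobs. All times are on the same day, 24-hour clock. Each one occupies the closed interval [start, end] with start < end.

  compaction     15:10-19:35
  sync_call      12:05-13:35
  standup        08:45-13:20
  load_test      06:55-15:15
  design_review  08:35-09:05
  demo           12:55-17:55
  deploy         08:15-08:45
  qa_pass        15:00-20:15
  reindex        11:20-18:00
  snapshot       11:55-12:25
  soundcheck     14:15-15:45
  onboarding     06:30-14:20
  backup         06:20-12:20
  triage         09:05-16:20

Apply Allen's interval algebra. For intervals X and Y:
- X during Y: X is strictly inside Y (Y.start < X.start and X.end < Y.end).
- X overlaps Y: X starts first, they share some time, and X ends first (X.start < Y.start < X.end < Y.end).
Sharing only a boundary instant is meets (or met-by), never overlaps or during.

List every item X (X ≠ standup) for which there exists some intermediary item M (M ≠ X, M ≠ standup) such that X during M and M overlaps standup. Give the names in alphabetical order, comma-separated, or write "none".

deploy, design_review

Target standup = [08:45, 13:20].
Intermediaries M with M overlaps standup: backup, design_review.
Via backup — items with X during backup: deploy, design_review.
Via design_review — items with X during design_review: none.
Union: deploy, design_review.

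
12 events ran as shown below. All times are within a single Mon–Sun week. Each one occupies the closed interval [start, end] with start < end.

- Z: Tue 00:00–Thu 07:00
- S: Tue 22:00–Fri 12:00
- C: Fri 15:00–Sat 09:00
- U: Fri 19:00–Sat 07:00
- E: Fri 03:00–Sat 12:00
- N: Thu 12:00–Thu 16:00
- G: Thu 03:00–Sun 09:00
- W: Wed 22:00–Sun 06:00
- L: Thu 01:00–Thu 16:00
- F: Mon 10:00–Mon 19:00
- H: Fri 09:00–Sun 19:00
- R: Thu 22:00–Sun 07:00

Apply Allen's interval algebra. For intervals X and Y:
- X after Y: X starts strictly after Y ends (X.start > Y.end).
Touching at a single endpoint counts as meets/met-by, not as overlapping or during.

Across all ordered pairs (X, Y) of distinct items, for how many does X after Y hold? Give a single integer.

Checking all 132 ordered pairs for relation 'after'; matching pairs in alphabetical order:
(C, F): C after F ✓
(C, L): C after L ✓
(C, N): C after N ✓
(C, S): C after S ✓
(C, Z): C after Z ✓
(E, F): E after F ✓
(E, L): E after L ✓
(E, N): E after N ✓
(E, Z): E after Z ✓
(G, F): G after F ✓
(H, F): H after F ✓
(H, L): H after L ✓
(H, N): H after N ✓
(H, Z): H after Z ✓
(L, F): L after F ✓
(N, F): N after F ✓
(N, Z): N after Z ✓
(R, F): R after F ✓
(R, L): R after L ✓
(R, N): R after N ✓
(R, Z): R after Z ✓
(S, F): S after F ✓
(U, F): U after F ✓
(U, L): U after L ✓
... plus 5 further pairs not listed.
Count: 29.

29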